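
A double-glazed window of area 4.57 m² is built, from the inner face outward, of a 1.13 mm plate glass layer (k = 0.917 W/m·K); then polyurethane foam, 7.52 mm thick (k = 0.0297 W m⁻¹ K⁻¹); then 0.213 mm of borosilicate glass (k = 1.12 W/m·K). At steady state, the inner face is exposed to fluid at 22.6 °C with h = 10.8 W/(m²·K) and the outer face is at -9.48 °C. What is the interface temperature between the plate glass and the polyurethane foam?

Series thermal resistances, inner to outer:
  R_conv,in = 1/(hA) = 1/(10.8·4.57) = 0.02026 K/W
  R_plate glass = L/(kA) = 0.00113/(0.917·4.57) = 2.696×10^-4 K/W
  R_polyurethane foam = L/(kA) = 0.00752/(0.0297·4.57) = 0.05540 K/W
  R_borosilicate glass = L/(kA) = 2.13×10^-4/(1.12·4.57) = 4.161×10^-5 K/W
ΣR = 0.02026 + 2.696×10^-4 + 0.05540 + 4.161×10^-5 = 0.07597 K/W
Q = ΔT/ΣR = (22.6 °C − -9.48 °C)/0.07597 = 422.3 W
From the inner boundary to the plate glass/polyurethane foam interface, ΣR_partial = 0.02053 K/W.
T_interface = T_in − Q·ΣR_partial = 22.6 °C − (422.3)(0.02053) = 13.9 °C

T = 13.9 °C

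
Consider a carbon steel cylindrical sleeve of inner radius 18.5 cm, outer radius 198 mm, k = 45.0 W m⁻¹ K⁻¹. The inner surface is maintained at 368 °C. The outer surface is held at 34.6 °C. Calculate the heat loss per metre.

Q' = 2πk·ΔT/ln(r₂/r₁) = 2π × 45.0 × 333.4 / ln(0.198/0.185) = 1.39×10^6 W/m

Q' = 1390 kW/m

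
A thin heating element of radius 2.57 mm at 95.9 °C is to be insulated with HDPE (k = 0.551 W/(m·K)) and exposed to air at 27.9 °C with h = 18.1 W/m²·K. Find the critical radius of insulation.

r_cr = 3.04 cm

For a cylinder, r_cr = k_ins/h = 0.551/18.1 = 0.0304 m = 3.04 cm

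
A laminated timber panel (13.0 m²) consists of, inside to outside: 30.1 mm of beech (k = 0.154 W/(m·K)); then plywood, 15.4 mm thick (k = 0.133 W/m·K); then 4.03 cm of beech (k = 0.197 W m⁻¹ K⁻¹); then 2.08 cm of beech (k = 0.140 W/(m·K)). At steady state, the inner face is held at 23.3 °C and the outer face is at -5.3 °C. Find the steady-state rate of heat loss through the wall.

Q = 560 W

Series thermal resistances, inner to outer:
  R_beech = L/(kA) = 0.0301/(0.154·13.0) = 0.01503 K/W
  R_plywood = L/(kA) = 0.0154/(0.133·13.0) = 0.008907 K/W
  R_beech = L/(kA) = 0.0403/(0.197·13.0) = 0.01574 K/W
  R_beech = L/(kA) = 0.0208/(0.140·13.0) = 0.01143 K/W
ΣR = 0.01503 + 0.008907 + 0.01574 + 0.01143 = 0.05111 K/W
Q = ΔT/ΣR = (23.3 °C − -5.3 °C)/0.05111 = 560 W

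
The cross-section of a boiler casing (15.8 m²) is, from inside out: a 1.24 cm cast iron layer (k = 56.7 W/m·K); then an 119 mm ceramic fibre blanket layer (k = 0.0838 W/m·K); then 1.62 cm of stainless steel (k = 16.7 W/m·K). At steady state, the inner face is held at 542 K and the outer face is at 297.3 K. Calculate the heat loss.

Series thermal resistances, inner to outer:
  R_cast iron = L/(kA) = 0.0124/(56.7·15.8) = 1.384×10^-5 K/W
  R_ceramic fibre blanket = L/(kA) = 0.119/(0.0838·15.8) = 0.08988 K/W
  R_stainless steel = L/(kA) = 0.0162/(16.7·15.8) = 6.140×10^-5 K/W
ΣR = 1.384×10^-5 + 0.08988 + 6.140×10^-5 = 0.08996 K/W
Q = ΔT/ΣR = (542 K − 297.3 K)/0.08996 = 2720 W

Q = 2720 W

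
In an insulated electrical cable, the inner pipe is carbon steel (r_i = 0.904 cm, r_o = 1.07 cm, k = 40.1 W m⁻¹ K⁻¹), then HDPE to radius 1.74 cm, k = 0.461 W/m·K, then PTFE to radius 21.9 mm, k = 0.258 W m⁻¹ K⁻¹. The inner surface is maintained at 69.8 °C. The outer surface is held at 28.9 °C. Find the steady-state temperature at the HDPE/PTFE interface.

Series thermal resistances, inner to outer:
  R'_carbon steel = ln(0.0107/0.00904)/(2πk) = 0.1686/(2π·40.1) = 6.691×10^-4 m·K/W
  R'_HDPE = ln(0.0174/0.0107)/(2πk) = 0.4862/(2π·0.461) = 0.1679 m·K/W
  R'_PTFE = ln(0.0219/0.0174)/(2πk) = 0.2300/(2π·0.258) = 0.1419 m·K/W
ΣR = 6.691×10^-4 + 0.1679 + 0.1419 = 0.3105 m·K/W
Q' = ΔT/ΣR = (69.8 °C − 28.9 °C)/0.3105 = 131.7 W/m
From the inner boundary to the HDPE/PTFE interface, ΣR_partial = 0.1686 m·K/W.
T_interface = T_in − Q'·ΣR_partial = 69.8 °C − (131.7)(0.1686) = 47.6 °C

T = 47.6 °C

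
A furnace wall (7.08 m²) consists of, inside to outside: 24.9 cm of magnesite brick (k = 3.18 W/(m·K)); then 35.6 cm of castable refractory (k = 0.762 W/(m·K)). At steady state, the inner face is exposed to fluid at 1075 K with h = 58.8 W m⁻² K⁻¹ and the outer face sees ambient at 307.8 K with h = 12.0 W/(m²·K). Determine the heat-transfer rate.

Q = 8.41 kW

Resistance network (inner→outer):
  R_conv,in = 1/(hA) = 1/(58.8·7.08) = 0.002402 K/W
  R_magnesite brick = L/(kA) = 0.249/(3.18·7.08) = 0.01106 K/W
  R_castable refractory = L/(kA) = 0.356/(0.762·7.08) = 0.06599 K/W
  R_conv,out = 1/(hA) = 1/(12.0·7.08) = 0.01177 K/W
ΣR = 0.002402 + 0.01106 + 0.06599 + 0.01177 = 0.09122 K/W
Q = ΔT/ΣR = (1075 K − 307.8 K)/0.09122 = 8410 W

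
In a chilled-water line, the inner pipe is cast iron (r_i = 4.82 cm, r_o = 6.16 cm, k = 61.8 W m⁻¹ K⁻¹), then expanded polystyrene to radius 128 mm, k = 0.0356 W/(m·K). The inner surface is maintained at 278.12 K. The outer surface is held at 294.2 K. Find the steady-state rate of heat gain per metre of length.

Q' = 4.92 W/m

Treat each layer as a resistance in series:
  R'_cast iron = ln(0.0616/0.0482)/(2πk) = 0.2453/(2π·61.8) = 6.317×10^-4 m·K/W
  R'_expanded polystyrene = ln(0.128/0.0616)/(2πk) = 0.7314/(2π·0.0356) = 3.270 m·K/W
ΣR = 6.317×10^-4 + 3.270 = 3.271 m·K/W
Q' = ΔT/ΣR = (278.12 K − 294.2 K)/3.271 = -4.92 W/m
(Negative Q' ⇒ heat flows inward; heat gain = 4.92 W/m.)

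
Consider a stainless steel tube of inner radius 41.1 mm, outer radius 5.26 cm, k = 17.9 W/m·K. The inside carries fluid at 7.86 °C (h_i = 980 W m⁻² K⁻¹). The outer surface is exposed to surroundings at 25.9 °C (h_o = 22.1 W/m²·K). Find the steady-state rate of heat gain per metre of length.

Q' = 126 W/m

Series thermal resistances, inner to outer:
  R'_conv,in = 1/(2πr h) = 1/(2π·0.0411·980) = 0.003951 m·K/W
  R'_stainless steel = ln(0.0526/0.0411)/(2πk) = 0.2467/(2π·17.9) = 0.002194 m·K/W
  R'_conv,out = 1/(2πr h) = 1/(2π·0.0526·22.1) = 0.1369 m·K/W
ΣR = 0.003951 + 0.002194 + 0.1369 = 0.1430 m·K/W
Q' = ΔT/ΣR = (7.86 °C − 25.9 °C)/0.1430 = -126 W/m
(Negative Q' ⇒ heat flows inward; heat gain = 126 W/m.)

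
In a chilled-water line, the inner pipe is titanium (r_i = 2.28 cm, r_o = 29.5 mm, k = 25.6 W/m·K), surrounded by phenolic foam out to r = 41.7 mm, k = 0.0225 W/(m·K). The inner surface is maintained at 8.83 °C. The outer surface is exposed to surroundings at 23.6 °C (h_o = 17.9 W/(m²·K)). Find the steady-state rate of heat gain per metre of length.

Series thermal resistances, inner to outer:
  R'_titanium = ln(0.0295/0.0228)/(2πk) = 0.2576/(2π·25.6) = 0.001602 m·K/W
  R'_phenolic foam = ln(0.0417/0.0295)/(2πk) = 0.3461/(2π·0.0225) = 2.448 m·K/W
  R'_conv,out = 1/(2πr h) = 1/(2π·0.0417·17.9) = 0.2132 m·K/W
ΣR = 0.001602 + 2.448 + 0.2132 = 2.663 m·K/W
Q' = ΔT/ΣR = (8.83 °C − 23.6 °C)/2.663 = -5.55 W/m
(Negative Q' ⇒ heat flows inward; heat gain = 5.55 W/m.)

Q' = 5.55 W/m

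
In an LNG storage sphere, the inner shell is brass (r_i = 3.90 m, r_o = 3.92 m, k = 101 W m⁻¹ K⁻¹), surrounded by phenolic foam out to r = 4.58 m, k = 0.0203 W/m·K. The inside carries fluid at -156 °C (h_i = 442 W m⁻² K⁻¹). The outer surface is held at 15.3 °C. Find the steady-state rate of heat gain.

Q = 1190 W

Series thermal resistances, inner to outer:
  R_conv,in = 1/(4πr²h) = 1/(4π·3.90²·442) = 1.184×10^-5 K/W
  R_brass = (1/3.90 − 1/3.92)/(4πk) = 0.001308/(4π·101) = 1.031×10^-6 K/W
  R_phenolic foam = (1/3.92 − 1/4.58)/(4πk) = 0.03676/(4π·0.0203) = 0.1441 K/W
ΣR = 1.184×10^-5 + 1.031×10^-6 + 0.1441 = 0.1441 K/W
Q = ΔT/ΣR = (-156 °C − 15.3 °C)/0.1441 = -1190 W
(Negative Q ⇒ heat flows inward; heat gain = 1190 W.)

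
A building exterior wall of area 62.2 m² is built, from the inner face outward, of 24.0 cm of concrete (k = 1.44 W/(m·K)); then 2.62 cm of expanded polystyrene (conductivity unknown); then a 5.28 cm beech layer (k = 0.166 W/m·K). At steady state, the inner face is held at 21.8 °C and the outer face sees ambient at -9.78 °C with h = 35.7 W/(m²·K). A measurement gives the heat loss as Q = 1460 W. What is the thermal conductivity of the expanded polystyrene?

k = 0.0315 W/m·K

ΣR = ΔT/Q = |21.8 − -9.78|/1460 = 0.02163 K/W
Known resistances:
  R_concrete = L/(kA) = 0.240/(1.44·62.2) = 0.002680 K/W
  R_beech = L/(kA) = 0.0528/(0.166·62.2) = 0.005114 K/W
  R_conv,out = 1/(hA) = 1/(35.7·62.2) = 4.503×10^-4 K/W
R_expanded polystyrene = ΣR − ΣR_known = 0.02163 − 0.008244 = 0.01339 K/W
L/(kA) = 0.01339 ⇒ k = 0.0262/(0.01339·62.2) = 0.0315 W/m·K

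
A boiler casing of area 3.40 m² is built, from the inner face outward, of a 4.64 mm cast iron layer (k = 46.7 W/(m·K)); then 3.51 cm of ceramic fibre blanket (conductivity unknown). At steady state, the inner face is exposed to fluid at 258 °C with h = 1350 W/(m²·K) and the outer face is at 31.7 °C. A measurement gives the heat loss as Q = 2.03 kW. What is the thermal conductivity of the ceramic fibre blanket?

ΣR = ΔT/Q = |258 − 31.7|/2030 = 0.1115 K/W
Known resistances:
  R_conv,in = 1/(hA) = 1/(1350·3.40) = 2.179×10^-4 K/W
  R_cast iron = L/(kA) = 0.00464/(46.7·3.40) = 2.922×10^-5 K/W
R_ceramic fibre blanket = ΣR − ΣR_known = 0.1115 − 2.471×10^-4 = 0.1113 K/W
L/(kA) = 0.1113 ⇒ k = 0.0351/(0.1113·3.40) = 0.0928 W/m·K

k = 0.0928 W/m·K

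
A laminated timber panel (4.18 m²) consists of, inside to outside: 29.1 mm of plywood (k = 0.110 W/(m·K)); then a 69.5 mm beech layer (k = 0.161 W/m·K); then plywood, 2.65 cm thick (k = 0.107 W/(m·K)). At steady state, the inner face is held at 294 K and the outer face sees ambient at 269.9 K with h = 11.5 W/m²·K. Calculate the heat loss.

Resistance network (inner→outer):
  R_plywood = L/(kA) = 0.0291/(0.110·4.18) = 0.06329 K/W
  R_beech = L/(kA) = 0.0695/(0.161·4.18) = 0.1033 K/W
  R_plywood = L/(kA) = 0.0265/(0.107·4.18) = 0.05925 K/W
  R_conv,out = 1/(hA) = 1/(11.5·4.18) = 0.02080 K/W
ΣR = 0.06329 + 0.1033 + 0.05925 + 0.02080 = 0.2466 K/W
Q = ΔT/ΣR = (294 K − 269.9 K)/0.2466 = 97.7 W

Q = 97.7 W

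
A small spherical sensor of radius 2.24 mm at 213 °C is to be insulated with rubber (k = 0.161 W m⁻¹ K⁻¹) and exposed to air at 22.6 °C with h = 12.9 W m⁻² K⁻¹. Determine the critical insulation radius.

r_cr = 2.50 cm

For a sphere, r_cr = 2k_ins/h = 2·0.161/12.9 = 0.0250 m = 2.50 cm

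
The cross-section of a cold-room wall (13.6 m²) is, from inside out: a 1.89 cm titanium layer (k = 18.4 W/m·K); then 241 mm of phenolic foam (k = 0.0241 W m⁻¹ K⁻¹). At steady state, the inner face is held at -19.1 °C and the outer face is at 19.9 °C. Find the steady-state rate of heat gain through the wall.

Q = 53.0 W

Treat each layer as a resistance in series:
  R_titanium = L/(kA) = 0.0189/(18.4·13.6) = 7.553×10^-5 K/W
  R_phenolic foam = L/(kA) = 0.241/(0.0241·13.6) = 0.7353 K/W
ΣR = 7.553×10^-5 + 0.7353 = 0.7354 K/W
Q = ΔT/ΣR = (-19.1 °C − 19.9 °C)/0.7354 = -53.0 W
(Negative Q ⇒ heat flows inward; heat gain = 53.0 W.)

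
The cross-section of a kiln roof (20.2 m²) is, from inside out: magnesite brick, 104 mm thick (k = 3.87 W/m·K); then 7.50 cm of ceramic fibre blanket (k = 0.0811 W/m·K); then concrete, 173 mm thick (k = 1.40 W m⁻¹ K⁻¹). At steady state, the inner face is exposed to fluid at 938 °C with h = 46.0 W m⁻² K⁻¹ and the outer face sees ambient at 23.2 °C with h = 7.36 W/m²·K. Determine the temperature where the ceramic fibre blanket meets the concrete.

Treat each layer as a resistance in series:
  R_conv,in = 1/(hA) = 1/(46.0·20.2) = 0.001076 K/W
  R_magnesite brick = L/(kA) = 0.104/(3.87·20.2) = 0.001330 K/W
  R_ceramic fibre blanket = L/(kA) = 0.0750/(0.0811·20.2) = 0.04578 K/W
  R_concrete = L/(kA) = 0.173/(1.40·20.2) = 0.006117 K/W
  R_conv,out = 1/(hA) = 1/(7.36·20.2) = 0.006726 K/W
ΣR = 0.001076 + 0.001330 + 0.04578 + 0.006117 + 0.006726 = 0.06103 K/W
Q = ΔT/ΣR = (938 °C − 23.2 °C)/0.06103 = 14990 W
From the inner boundary to the ceramic fibre blanket/concrete interface, ΣR_partial = 0.04819 K/W.
T_interface = T_in − Q·ΣR_partial = 938 °C − (14990)(0.04819) = 216 °C

T = 216 °C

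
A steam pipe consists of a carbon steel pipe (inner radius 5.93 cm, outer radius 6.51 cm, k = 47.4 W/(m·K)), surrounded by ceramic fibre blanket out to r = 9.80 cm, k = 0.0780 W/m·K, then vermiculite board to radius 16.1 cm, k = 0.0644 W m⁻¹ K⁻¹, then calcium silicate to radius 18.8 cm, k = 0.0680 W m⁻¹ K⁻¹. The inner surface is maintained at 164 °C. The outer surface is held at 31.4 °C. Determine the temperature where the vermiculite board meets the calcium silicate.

T = 51.2 °C

Resistance network (inner→outer):
  R'_carbon steel = ln(0.0651/0.0593)/(2πk) = 0.09332/(2π·47.4) = 3.133×10^-4 m·K/W
  R'_ceramic fibre blanket = ln(0.0980/0.0651)/(2πk) = 0.4090/(2π·0.0780) = 0.8346 m·K/W
  R'_vermiculite board = ln(0.161/0.0980)/(2πk) = 0.4964/(2π·0.0644) = 1.227 m·K/W
  R'_calcium silicate = ln(0.188/0.161)/(2πk) = 0.1550/(2π·0.0680) = 0.3629 m·K/W
ΣR = 3.133×10^-4 + 0.8346 + 1.227 + 0.3629 = 2.425 m·K/W
Q' = ΔT/ΣR = (164 °C − 31.4 °C)/2.425 = 54.68 W/m
From the inner boundary to the vermiculite board/calcium silicate interface, ΣR_partial = 2.062 m·K/W.
T_interface = T_in − Q'·ΣR_partial = 164 °C − (54.68)(2.062) = 51.2 °C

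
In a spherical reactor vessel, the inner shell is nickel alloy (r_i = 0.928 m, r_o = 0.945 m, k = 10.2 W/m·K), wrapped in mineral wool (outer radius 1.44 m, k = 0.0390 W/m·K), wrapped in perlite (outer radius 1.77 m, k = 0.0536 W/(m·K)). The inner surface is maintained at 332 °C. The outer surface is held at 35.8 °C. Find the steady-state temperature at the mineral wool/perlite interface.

T = 96.7 °C

Series thermal resistances, inner to outer:
  R_nickel alloy = (1/0.928 − 1/0.945)/(4πk) = 0.01939/(4π·10.2) = 1.512×10^-4 K/W
  R_mineral wool = (1/0.945 − 1/1.44)/(4πk) = 0.3638/(4π·0.0390) = 0.7422 K/W
  R_perlite = (1/1.44 − 1/1.77)/(4πk) = 0.1295/(4π·0.0536) = 0.1922 K/W
ΣR = 1.512×10^-4 + 0.7422 + 0.1922 = 0.9346 K/W
Q = ΔT/ΣR = (332 °C − 35.8 °C)/0.9346 = 316.9 W
From the inner boundary to the mineral wool/perlite interface, ΣR_partial = 0.7424 K/W.
T_interface = T_in − Q·ΣR_partial = 332 °C − (316.9)(0.7424) = 96.7 °C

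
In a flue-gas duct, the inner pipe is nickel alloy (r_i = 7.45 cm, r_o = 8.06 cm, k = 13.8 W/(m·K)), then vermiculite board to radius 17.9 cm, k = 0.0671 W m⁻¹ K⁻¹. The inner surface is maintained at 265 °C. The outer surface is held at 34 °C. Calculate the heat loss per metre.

Q' = 122 W/m

Treat each layer as a resistance in series:
  R'_nickel alloy = ln(0.0806/0.0745)/(2πk) = 0.07870/(2π·13.8) = 9.076×10^-4 m·K/W
  R'_vermiculite board = ln(0.179/0.0806)/(2πk) = 0.7979/(2π·0.0671) = 1.893 m·K/W
ΣR = 9.076×10^-4 + 1.893 = 1.894 m·K/W
Q' = ΔT/ΣR = (265 °C − 34 °C)/1.894 = 122 W/m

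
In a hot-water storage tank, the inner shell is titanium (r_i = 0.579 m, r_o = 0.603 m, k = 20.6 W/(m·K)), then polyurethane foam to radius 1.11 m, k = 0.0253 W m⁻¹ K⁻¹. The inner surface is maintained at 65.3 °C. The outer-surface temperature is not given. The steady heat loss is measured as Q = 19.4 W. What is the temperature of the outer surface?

Sum the resistances:
  R_titanium = (1/0.579 − 1/0.603)/(4πk) = 0.06874/(4π·20.6) = 2.655×10^-4 K/W
  R_polyurethane foam = (1/0.603 − 1/1.11)/(4πk) = 0.7575/(4π·0.0253) = 2.383 K/W
ΣR = 2.383 K/W
ΔT = Q·ΣR = 19.4 × 2.383 = 46.23 K
Heat flows outward, so T_out = T_in − ΔT = 65.3 − 46.23 = 19.1 °C

T_out = 19.1 °C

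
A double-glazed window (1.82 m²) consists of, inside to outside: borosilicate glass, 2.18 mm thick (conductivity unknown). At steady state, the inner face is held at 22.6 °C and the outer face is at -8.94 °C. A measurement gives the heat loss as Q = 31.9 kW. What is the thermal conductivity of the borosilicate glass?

ΣR = ΔT/Q = |22.6 − -8.94|/31900 = 9.887×10^-4 K/W
L/(kA) = 9.887×10^-4 ⇒ k = 0.00218/(9.887×10^-4·1.82) = 1.21 W/m·K

k = 1.21 W/m·K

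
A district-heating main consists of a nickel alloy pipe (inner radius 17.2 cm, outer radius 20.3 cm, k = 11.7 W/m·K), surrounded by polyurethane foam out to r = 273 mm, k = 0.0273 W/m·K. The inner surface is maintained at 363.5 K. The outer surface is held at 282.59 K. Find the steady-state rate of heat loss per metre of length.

Resistance network (inner→outer):
  R'_nickel alloy = ln(0.203/0.172)/(2πk) = 0.1657/(2π·11.7) = 0.002254 m·K/W
  R'_polyurethane foam = ln(0.273/0.203)/(2πk) = 0.2963/(2π·0.0273) = 1.727 m·K/W
ΣR = 0.002254 + 1.727 = 1.729 m·K/W
Q' = ΔT/ΣR = (363.5 K − 282.59 K)/1.729 = 46.8 W/m

Q' = 46.8 W/m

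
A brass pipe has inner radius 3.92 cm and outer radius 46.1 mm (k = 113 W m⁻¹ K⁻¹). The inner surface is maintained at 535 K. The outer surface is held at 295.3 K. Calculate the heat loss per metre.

Q' = 2πk·ΔT/ln(r₂/r₁) = 2π × 113 × 239.7 / ln(0.0461/0.0392) = 1.05×10^6 W/m

Q' = 1050 kW/m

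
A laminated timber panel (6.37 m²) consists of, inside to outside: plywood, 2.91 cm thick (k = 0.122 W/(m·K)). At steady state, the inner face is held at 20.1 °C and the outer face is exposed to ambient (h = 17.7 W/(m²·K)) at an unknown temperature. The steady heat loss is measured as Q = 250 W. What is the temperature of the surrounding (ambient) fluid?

Sum the resistances:
  R_plywood = L/(kA) = 0.0291/(0.122·6.37) = 0.03744 K/W
  R_conv,out = 1/(hA) = 1/(17.7·6.37) = 0.008869 K/W
ΣR = 0.04631 K/W
ΔT = Q·ΣR = 250 × 0.04631 = 11.58 K
Heat flows outward, so T_out = T_in − ΔT = 20.1 − 11.58 = 8.52 °C

T_out = 8.52 °C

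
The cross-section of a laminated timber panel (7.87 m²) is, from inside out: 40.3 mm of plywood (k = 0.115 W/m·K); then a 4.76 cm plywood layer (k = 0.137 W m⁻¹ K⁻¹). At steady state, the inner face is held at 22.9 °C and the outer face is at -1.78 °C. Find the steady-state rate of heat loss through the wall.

Q = 278 W

Treat each layer as a resistance in series:
  R_plywood = L/(kA) = 0.0403/(0.115·7.87) = 0.04453 K/W
  R_plywood = L/(kA) = 0.0476/(0.137·7.87) = 0.04415 K/W
ΣR = 0.04453 + 0.04415 = 0.08868 K/W
Q = ΔT/ΣR = (22.9 °C − -1.78 °C)/0.08868 = 278 W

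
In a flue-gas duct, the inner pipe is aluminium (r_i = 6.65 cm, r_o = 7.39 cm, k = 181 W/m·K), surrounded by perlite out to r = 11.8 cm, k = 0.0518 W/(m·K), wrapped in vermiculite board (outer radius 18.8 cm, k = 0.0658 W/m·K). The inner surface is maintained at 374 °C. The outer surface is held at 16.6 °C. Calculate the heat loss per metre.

Treat each layer as a resistance in series:
  R'_aluminium = ln(0.0739/0.0665)/(2πk) = 0.1055/(2π·181) = 9.278×10^-5 m·K/W
  R'_perlite = ln(0.118/0.0739)/(2πk) = 0.4680/(2π·0.0518) = 1.438 m·K/W
  R'_vermiculite board = ln(0.188/0.118)/(2πk) = 0.4658/(2π·0.0658) = 1.127 m·K/W
ΣR = 9.278×10^-5 + 1.438 + 1.127 = 2.565 m·K/W
Q' = ΔT/ΣR = (374 °C − 16.6 °C)/2.565 = 139 W/m

Q' = 139 W/m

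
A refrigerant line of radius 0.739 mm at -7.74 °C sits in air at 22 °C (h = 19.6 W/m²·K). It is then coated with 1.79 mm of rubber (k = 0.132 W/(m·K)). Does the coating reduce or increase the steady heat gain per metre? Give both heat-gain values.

increases: 2.71 → 6.34 W/m

Critical radius for a cylinder: r_cr = k/h = 0.00673 m = 0.673 cm.
Outer radius after coating: r₂ = 7.39×10^-4 + 0.00179 = 0.002529 m.
Since r₁ < r_cr and r₂ ≤ r_cr, the coating moves toward the maximum at r_cr — heat gain rises.
Bare: R = 1/(2πr₁h) = 10.99 m·K/W; Q = 29.74/10.99 = 2.71 W/m.
Coated: R = R_cond + R_conv = 4.694 m·K/W; Q = 29.74/4.694 = 6.34 W/m.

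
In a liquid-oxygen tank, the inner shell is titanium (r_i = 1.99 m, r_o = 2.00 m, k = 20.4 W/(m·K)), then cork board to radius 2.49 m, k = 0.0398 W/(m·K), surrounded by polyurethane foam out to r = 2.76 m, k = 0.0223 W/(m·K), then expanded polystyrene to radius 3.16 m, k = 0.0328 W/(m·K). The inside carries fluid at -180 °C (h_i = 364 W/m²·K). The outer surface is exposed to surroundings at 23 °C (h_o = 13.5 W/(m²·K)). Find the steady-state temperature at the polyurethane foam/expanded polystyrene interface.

T = -27.6 °C

Resistance network (inner→outer):
  R_conv,in = 1/(4πr²h) = 1/(4π·1.99²·364) = 5.521×10^-5 K/W
  R_titanium = (1/1.99 − 1/2.00)/(4πk) = 0.002513/(4π·20.4) = 9.801×10^-6 K/W
  R_cork board = (1/2.00 − 1/2.49)/(4πk) = 0.09839/(4π·0.0398) = 0.1967 K/W
  R_polyurethane foam = (1/2.49 − 1/2.76)/(4πk) = 0.03929/(4π·0.0223) = 0.1402 K/W
  R_expanded polystyrene = (1/2.76 − 1/3.16)/(4πk) = 0.04586/(4π·0.0328) = 0.1113 K/W
  R_conv,out = 1/(4πr²h) = 1/(4π·3.16²·13.5) = 5.903×10^-4 K/W
ΣR = 5.521×10^-5 + 9.801×10^-6 + 0.1967 + 0.1402 + 0.1113 + 5.903×10^-4 = 0.4489 K/W
Q = ΔT/ΣR = (-180 °C − 23 °C)/0.4489 = -452.2 W
From the inner boundary to the polyurethane foam/expanded polystyrene interface, ΣR_partial = 0.3370 K/W.
T_interface = T_in − Q·ΣR_partial = -180 °C − (-452.2)(0.3370) = -27.6 °C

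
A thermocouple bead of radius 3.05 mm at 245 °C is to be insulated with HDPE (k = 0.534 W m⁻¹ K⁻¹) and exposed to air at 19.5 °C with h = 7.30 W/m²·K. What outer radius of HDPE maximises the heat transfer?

r_cr = 14.6 cm

For a sphere, r_cr = 2k_ins/h = 2·0.534/7.30 = 0.146 m = 14.6 cm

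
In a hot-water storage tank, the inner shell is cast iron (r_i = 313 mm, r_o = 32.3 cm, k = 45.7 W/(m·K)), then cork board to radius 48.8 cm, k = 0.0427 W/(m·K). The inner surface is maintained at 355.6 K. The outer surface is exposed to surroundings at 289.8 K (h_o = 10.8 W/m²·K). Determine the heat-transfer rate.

Series thermal resistances, inner to outer:
  R_cast iron = (1/0.313 − 1/0.323)/(4πk) = 0.09891/(4π·45.7) = 1.722×10^-4 K/W
  R_cork board = (1/0.323 − 1/0.488)/(4πk) = 1.047/(4π·0.0427) = 1.951 K/W
  R_conv,out = 1/(4πr²h) = 1/(4π·0.488²·10.8) = 0.03094 K/W
ΣR = 1.722×10^-4 + 1.951 + 0.03094 = 1.982 K/W
Q = ΔT/ΣR = (355.6 K − 289.8 K)/1.982 = 33.2 W

Q = 33.2 W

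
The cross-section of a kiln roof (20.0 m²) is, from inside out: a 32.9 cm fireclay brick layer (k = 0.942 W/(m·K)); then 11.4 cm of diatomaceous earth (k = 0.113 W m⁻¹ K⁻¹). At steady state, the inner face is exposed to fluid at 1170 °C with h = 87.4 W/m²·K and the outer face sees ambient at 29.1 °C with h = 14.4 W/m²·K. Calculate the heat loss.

Q = 15900 W

Treat each layer as a resistance in series:
  R_conv,in = 1/(hA) = 1/(87.4·20.0) = 5.721×10^-4 K/W
  R_fireclay brick = L/(kA) = 0.329/(0.942·20.0) = 0.01746 K/W
  R_diatomaceous earth = L/(kA) = 0.114/(0.113·20.0) = 0.05044 K/W
  R_conv,out = 1/(hA) = 1/(14.4·20.0) = 0.003472 K/W
ΣR = 5.721×10^-4 + 0.01746 + 0.05044 + 0.003472 = 0.07194 K/W
Q = ΔT/ΣR = (1170 °C − 29.1 °C)/0.07194 = 15900 W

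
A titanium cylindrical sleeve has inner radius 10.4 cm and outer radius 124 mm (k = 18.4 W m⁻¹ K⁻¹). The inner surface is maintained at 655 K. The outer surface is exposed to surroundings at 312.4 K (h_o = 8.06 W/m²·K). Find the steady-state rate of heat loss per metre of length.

Treat each layer as a resistance in series:
  R'_titanium = ln(0.124/0.104)/(2πk) = 0.1759/(2π·18.4) = 0.001521 m·K/W
  R'_conv,out = 1/(2πr h) = 1/(2π·0.124·8.06) = 0.1592 m·K/W
ΣR = 0.001521 + 0.1592 = 0.1607 m·K/W
Q' = ΔT/ΣR = (655 K − 312.4 K)/0.1607 = 2130 W/m

Q' = 2.13 kW/m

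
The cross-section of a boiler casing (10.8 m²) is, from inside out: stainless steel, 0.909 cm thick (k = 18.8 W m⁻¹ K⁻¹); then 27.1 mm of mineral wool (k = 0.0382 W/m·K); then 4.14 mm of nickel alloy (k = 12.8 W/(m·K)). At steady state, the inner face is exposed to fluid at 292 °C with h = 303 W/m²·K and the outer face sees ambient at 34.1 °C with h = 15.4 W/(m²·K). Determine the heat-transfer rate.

Treat each layer as a resistance in series:
  R_conv,in = 1/(hA) = 1/(303·10.8) = 3.056×10^-4 K/W
  R_stainless steel = L/(kA) = 0.00909/(18.8·10.8) = 4.477×10^-5 K/W
  R_mineral wool = L/(kA) = 0.0271/(0.0382·10.8) = 0.06569 K/W
  R_nickel alloy = L/(kA) = 0.00414/(12.8·10.8) = 2.995×10^-5 K/W
  R_conv,out = 1/(hA) = 1/(15.4·10.8) = 0.006013 K/W
ΣR = 3.056×10^-4 + 4.477×10^-5 + 0.06569 + 2.995×10^-5 + 0.006013 = 0.07208 K/W
Q = ΔT/ΣR = (292 °C − 34.1 °C)/0.07208 = 3580 W

Q = 3580 W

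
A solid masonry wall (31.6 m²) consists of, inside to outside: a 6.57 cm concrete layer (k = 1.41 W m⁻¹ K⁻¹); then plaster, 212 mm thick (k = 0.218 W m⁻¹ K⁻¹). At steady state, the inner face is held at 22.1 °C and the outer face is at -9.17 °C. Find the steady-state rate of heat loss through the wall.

Series thermal resistances, inner to outer:
  R_concrete = L/(kA) = 0.0657/(1.41·31.6) = 0.001475 K/W
  R_plaster = L/(kA) = 0.212/(0.218·31.6) = 0.03077 K/W
ΣR = 0.001475 + 0.03077 = 0.03224 K/W
Q = ΔT/ΣR = (22.1 °C − -9.17 °C)/0.03224 = 970 W

Q = 970 W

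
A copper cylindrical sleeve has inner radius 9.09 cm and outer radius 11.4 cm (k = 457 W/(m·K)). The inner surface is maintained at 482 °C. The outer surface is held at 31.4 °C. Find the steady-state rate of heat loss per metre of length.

Q' = 5.71×10^6 W/m

Q' = 2πk·ΔT/ln(r₂/r₁) = 2π × 457 × 450.6 / ln(0.114/0.0909) = 5.71×10^6 W/m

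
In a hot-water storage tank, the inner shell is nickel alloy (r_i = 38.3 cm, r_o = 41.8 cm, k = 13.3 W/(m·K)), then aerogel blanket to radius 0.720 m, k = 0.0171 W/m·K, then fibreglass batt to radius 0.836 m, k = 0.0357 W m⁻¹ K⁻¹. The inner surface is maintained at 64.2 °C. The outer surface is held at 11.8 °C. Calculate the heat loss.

Series thermal resistances, inner to outer:
  R_nickel alloy = (1/0.383 − 1/0.418)/(4πk) = 0.2186/(4π·13.3) = 0.001308 K/W
  R_aerogel blanket = (1/0.418 − 1/0.720)/(4πk) = 1.003/(4π·0.0171) = 4.670 K/W
  R_fibreglass batt = (1/0.720 − 1/0.836)/(4πk) = 0.1927/(4π·0.0357) = 0.4296 K/W
ΣR = 0.001308 + 4.670 + 0.4296 = 5.101 K/W
Q = ΔT/ΣR = (64.2 °C − 11.8 °C)/5.101 = 10.3 W

Q = 10.3 W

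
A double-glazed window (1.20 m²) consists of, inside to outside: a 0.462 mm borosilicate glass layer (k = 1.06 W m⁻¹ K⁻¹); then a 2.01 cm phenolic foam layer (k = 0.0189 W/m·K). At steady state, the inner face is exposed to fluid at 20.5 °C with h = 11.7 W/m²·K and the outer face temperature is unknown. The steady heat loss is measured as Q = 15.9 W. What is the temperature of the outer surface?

T_out = 5.27 °C

Series resistances:
  R_conv,in = 1/(hA) = 1/(11.7·1.20) = 0.07123 K/W
  R_borosilicate glass = L/(kA) = 4.62×10^-4/(1.06·1.20) = 3.632×10^-4 K/W
  R_phenolic foam = L/(kA) = 0.0201/(0.0189·1.20) = 0.8862 K/W
ΣR = 0.9578 K/W
ΔT = Q·ΣR = 15.9 × 0.9578 = 15.23 K
Heat flows outward, so T_out = T_in − ΔT = 20.5 − 15.23 = 5.27 °C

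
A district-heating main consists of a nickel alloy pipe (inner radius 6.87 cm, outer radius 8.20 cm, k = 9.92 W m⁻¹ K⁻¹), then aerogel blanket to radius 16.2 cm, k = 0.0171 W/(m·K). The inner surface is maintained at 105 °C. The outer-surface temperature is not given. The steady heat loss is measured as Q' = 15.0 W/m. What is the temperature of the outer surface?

T_out = 9.90 °C

Series resistances:
  R'_nickel alloy = ln(0.0820/0.0687)/(2πk) = 0.1770/(2π·9.92) = 0.002839 m·K/W
  R'_aerogel blanket = ln(0.162/0.0820)/(2πk) = 0.6809/(2π·0.0171) = 6.337 m·K/W
ΣR = 6.340 m·K/W
ΔT = Q'·ΣR = 15.0 × 6.340 = 95.10 K
Heat flows outward, so T_out = T_in − ΔT = 105 − 95.10 = 9.90 °C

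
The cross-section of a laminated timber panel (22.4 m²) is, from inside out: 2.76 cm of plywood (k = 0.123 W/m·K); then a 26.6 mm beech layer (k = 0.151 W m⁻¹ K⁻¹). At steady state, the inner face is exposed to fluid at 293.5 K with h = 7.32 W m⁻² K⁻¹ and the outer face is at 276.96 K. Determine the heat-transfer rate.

Series thermal resistances, inner to outer:
  R_conv,in = 1/(hA) = 1/(7.32·22.4) = 0.006099 K/W
  R_plywood = L/(kA) = 0.0276/(0.123·22.4) = 0.01002 K/W
  R_beech = L/(kA) = 0.0266/(0.151·22.4) = 0.007864 K/W
ΣR = 0.006099 + 0.01002 + 0.007864 = 0.02398 K/W
Q = ΔT/ΣR = (293.5 K − 276.96 K)/0.02398 = 690 W

Q = 690 W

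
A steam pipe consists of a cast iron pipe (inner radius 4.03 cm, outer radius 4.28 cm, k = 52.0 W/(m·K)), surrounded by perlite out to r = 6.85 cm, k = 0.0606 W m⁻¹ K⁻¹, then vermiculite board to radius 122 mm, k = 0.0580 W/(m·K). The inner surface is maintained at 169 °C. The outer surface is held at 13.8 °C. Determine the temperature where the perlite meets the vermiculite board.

T = 101 °C

Series thermal resistances, inner to outer:
  R'_cast iron = ln(0.0428/0.0403)/(2πk) = 0.06019/(2π·52.0) = 1.842×10^-4 m·K/W
  R'_perlite = ln(0.0685/0.0428)/(2πk) = 0.4703/(2π·0.0606) = 1.235 m·K/W
  R'_vermiculite board = ln(0.122/0.0685)/(2πk) = 0.5772/(2π·0.0580) = 1.584 m·K/W
ΣR = 1.842×10^-4 + 1.235 + 1.584 = 2.819 m·K/W
Q' = ΔT/ΣR = (169 °C − 13.8 °C)/2.819 = 55.05 W/m
From the inner boundary to the perlite/vermiculite board interface, ΣR_partial = 1.235 m·K/W.
T_interface = T_in − Q'·ΣR_partial = 169 °C − (55.05)(1.235) = 101 °C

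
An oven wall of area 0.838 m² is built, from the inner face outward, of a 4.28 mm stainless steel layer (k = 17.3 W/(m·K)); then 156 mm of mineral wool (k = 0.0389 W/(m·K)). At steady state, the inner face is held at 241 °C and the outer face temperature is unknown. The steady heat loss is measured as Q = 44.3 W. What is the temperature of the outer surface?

Series resistances:
  R_stainless steel = L/(kA) = 0.00428/(17.3·0.838) = 2.952×10^-4 K/W
  R_mineral wool = L/(kA) = 0.156/(0.0389·0.838) = 4.786 K/W
ΣR = 4.786 K/W
ΔT = Q·ΣR = 44.3 × 4.786 = 212.0 K
Heat flows outward, so T_out = T_in − ΔT = 241 − 212.0 = 29.0 °C

T_out = 29.0 °C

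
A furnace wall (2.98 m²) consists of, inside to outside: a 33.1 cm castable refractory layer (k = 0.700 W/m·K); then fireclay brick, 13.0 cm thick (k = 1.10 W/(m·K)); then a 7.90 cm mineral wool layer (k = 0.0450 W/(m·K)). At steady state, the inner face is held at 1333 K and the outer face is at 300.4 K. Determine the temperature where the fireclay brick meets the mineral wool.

T = 1073 K

Treat each layer as a resistance in series:
  R_castable refractory = L/(kA) = 0.331/(0.700·2.98) = 0.1587 K/W
  R_fireclay brick = L/(kA) = 0.130/(1.10·2.98) = 0.03966 K/W
  R_mineral wool = L/(kA) = 0.0790/(0.0450·2.98) = 0.5891 K/W
ΣR = 0.1587 + 0.03966 + 0.5891 = 0.7875 K/W
Q = ΔT/ΣR = (1333 K − 300.4 K)/0.7875 = 1311 W
From the inner boundary to the fireclay brick/mineral wool interface, ΣR_partial = 0.1984 K/W.
T_interface = T_in − Q·ΣR_partial = 1333 K − (1311)(0.1984) = 1073 K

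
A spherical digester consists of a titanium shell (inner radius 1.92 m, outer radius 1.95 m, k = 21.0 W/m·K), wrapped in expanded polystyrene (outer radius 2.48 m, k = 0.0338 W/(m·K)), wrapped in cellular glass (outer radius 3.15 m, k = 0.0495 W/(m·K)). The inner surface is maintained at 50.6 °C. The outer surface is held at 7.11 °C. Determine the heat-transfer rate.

Q = 110 W

Series thermal resistances, inner to outer:
  R_titanium = (1/1.92 − 1/1.95)/(4πk) = 0.008013/(4π·21.0) = 3.036×10^-5 K/W
  R_expanded polystyrene = (1/1.95 − 1/2.48)/(4πk) = 0.1096/(4π·0.0338) = 0.2580 K/W
  R_cellular glass = (1/2.48 − 1/3.15)/(4πk) = 0.08577/(4π·0.0495) = 0.1379 K/W
ΣR = 3.036×10^-5 + 0.2580 + 0.1379 = 0.3959 K/W
Q = ΔT/ΣR = (50.6 °C − 7.11 °C)/0.3959 = 110 W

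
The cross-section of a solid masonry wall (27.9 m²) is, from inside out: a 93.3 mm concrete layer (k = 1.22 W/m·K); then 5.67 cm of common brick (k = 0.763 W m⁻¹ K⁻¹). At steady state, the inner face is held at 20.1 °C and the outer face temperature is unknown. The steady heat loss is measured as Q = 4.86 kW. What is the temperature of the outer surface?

Sum the resistances:
  R_concrete = L/(kA) = 0.0933/(1.22·27.9) = 0.002741 K/W
  R_common brick = L/(kA) = 0.0567/(0.763·27.9) = 0.002664 K/W
ΣR = 0.005405 K/W
ΔT = Q·ΣR = 4860 × 0.005405 = 26.27 K
Heat flows outward, so T_out = T_in − ΔT = 20.1 − 26.27 = -6.17 °C

T_out = -6.17 °C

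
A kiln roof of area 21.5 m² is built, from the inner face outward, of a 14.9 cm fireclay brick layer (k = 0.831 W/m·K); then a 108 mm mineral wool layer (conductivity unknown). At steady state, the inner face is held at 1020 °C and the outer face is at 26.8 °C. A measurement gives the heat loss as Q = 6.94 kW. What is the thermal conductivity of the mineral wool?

ΣR = ΔT/Q = |1020 − 26.8|/6940 = 0.1431 K/W
Known resistances:
  R_fireclay brick = L/(kA) = 0.149/(0.831·21.5) = 0.008340 K/W
R_mineral wool = ΣR − ΣR_known = 0.1431 − 0.008340 = 0.1348 K/W
L/(kA) = 0.1348 ⇒ k = 0.108/(0.1348·21.5) = 0.0373 W/m·K

k = 0.0373 W/m·K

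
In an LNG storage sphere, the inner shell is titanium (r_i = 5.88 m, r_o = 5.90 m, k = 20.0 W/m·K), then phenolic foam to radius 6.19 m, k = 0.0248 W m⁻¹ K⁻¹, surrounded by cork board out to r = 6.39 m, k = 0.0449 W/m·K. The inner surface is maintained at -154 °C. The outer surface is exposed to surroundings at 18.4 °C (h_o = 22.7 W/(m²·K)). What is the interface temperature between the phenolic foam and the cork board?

T = -26.8 °C

Series thermal resistances, inner to outer:
  R_titanium = (1/5.88 − 1/5.90)/(4πk) = 5.765×10^-4/(4π·20.0) = 2.294×10^-6 K/W
  R_phenolic foam = (1/5.90 − 1/6.19)/(4πk) = 0.007941/(4π·0.0248) = 0.02548 K/W
  R_cork board = (1/6.19 − 1/6.39)/(4πk) = 0.005056/(4π·0.0449) = 0.008962 K/W
  R_conv,out = 1/(4πr²h) = 1/(4π·6.39²·22.7) = 8.585×10^-5 K/W
ΣR = 2.294×10^-6 + 0.02548 + 0.008962 + 8.585×10^-5 = 0.03453 K/W
Q = ΔT/ΣR = (-154 °C − 18.4 °C)/0.03453 = -4993 W
From the inner boundary to the phenolic foam/cork board interface, ΣR_partial = 0.02548 K/W.
T_interface = T_in − Q·ΣR_partial = -154 °C − (-4993)(0.02548) = -26.8 °C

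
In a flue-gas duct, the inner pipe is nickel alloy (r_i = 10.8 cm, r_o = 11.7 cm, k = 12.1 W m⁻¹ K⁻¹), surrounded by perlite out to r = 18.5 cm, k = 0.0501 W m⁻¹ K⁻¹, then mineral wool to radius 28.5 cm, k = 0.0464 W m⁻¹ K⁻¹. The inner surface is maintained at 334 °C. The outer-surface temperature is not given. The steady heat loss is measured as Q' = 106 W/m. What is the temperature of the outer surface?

T_out = 22.5 °C

Sum the resistances:
  R'_nickel alloy = ln(0.117/0.108)/(2πk) = 0.08004/(2π·12.1) = 0.001053 m·K/W
  R'_perlite = ln(0.185/0.117)/(2πk) = 0.4582/(2π·0.0501) = 1.456 m·K/W
  R'_mineral wool = ln(0.285/0.185)/(2πk) = 0.4321/(2π·0.0464) = 1.482 m·K/W
ΣR = 2.939 m·K/W
ΔT = Q'·ΣR = 106 × 2.939 = 311.5 K
Heat flows outward, so T_out = T_in − ΔT = 334 − 311.5 = 22.5 °C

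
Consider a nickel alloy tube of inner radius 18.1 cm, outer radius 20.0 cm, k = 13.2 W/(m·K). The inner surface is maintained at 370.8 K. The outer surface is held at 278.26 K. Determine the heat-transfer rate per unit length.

Q' = 76.9 kW/m

Q' = 2πk·ΔT/ln(r₂/r₁) = 2π × 13.2 × 92.54 / ln(0.200/0.181) = 76900 W/m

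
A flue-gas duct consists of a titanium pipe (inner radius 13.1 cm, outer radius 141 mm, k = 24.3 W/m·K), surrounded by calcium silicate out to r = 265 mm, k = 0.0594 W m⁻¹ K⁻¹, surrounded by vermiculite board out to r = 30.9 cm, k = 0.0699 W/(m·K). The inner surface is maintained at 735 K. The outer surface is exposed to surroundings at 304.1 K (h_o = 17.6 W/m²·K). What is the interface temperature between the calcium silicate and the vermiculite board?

T = 383 K

Treat each layer as a resistance in series:
  R'_titanium = ln(0.141/0.131)/(2πk) = 0.07356/(2π·24.3) = 4.818×10^-4 m·K/W
  R'_calcium silicate = ln(0.265/0.141)/(2πk) = 0.6310/(2π·0.0594) = 1.691 m·K/W
  R'_vermiculite board = ln(0.309/0.265)/(2πk) = 0.1536/(2π·0.0699) = 0.3498 m·K/W
  R'_conv,out = 1/(2πr h) = 1/(2π·0.309·17.6) = 0.02927 m·K/W
ΣR = 4.818×10^-4 + 1.691 + 0.3498 + 0.02927 = 2.071 m·K/W
Q' = ΔT/ΣR = (735 K − 304.1 K)/2.071 = 208.1 W/m
From the inner boundary to the calcium silicate/vermiculite board interface, ΣR_partial = 1.691 m·K/W.
T_interface = T_in − Q'·ΣR_partial = 735 K − (208.1)(1.691) = 383 K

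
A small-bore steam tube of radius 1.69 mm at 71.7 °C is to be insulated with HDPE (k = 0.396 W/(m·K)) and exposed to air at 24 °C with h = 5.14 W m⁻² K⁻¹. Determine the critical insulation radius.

For a cylinder, r_cr = k_ins/h = 0.396/5.14 = 0.0770 m = 7.70 cm

r_cr = 7.70 cm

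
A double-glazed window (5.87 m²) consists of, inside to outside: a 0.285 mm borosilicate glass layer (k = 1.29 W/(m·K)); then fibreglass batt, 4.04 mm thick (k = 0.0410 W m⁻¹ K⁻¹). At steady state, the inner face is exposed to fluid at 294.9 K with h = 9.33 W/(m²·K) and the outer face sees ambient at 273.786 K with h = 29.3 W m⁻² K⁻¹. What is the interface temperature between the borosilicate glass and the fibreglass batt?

Series thermal resistances, inner to outer:
  R_conv,in = 1/(hA) = 1/(9.33·5.87) = 0.01826 K/W
  R_borosilicate glass = L/(kA) = 2.85×10^-4/(1.29·5.87) = 3.764×10^-5 K/W
  R_fibreglass batt = L/(kA) = 0.00404/(0.0410·5.87) = 0.01679 K/W
  R_conv,out = 1/(hA) = 1/(29.3·5.87) = 0.005814 K/W
ΣR = 0.01826 + 3.764×10^-5 + 0.01679 + 0.005814 = 0.04090 K/W
Q = ΔT/ΣR = (294.9 K − 273.786 K)/0.04090 = 516.2 W
From the inner boundary to the borosilicate glass/fibreglass batt interface, ΣR_partial = 0.01830 K/W.
T_interface = T_in − Q·ΣR_partial = 294.9 K − (516.2)(0.01830) = 285.5 K

T = 285.5 K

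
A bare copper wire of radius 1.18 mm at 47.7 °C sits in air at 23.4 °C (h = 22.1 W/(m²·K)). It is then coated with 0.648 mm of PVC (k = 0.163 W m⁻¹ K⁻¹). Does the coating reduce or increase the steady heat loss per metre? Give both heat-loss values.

Critical radius for a cylinder: r_cr = k/h = 0.00738 m = 0.738 cm.
Outer radius after coating: r₂ = 0.00118 + 6.48×10^-4 = 0.001828 m.
Since r₁ < r_cr and r₂ ≤ r_cr, the coating moves toward the maximum at r_cr — heat loss rises.
Bare: R = 1/(2πr₁h) = 6.103 m·K/W; Q = 24.3/6.103 = 3.98 W/m.
Coated: R = R_cond + R_conv = 4.367 m·K/W; Q = 24.3/4.367 = 5.56 W/m.

increases: 3.98 → 5.56 W/m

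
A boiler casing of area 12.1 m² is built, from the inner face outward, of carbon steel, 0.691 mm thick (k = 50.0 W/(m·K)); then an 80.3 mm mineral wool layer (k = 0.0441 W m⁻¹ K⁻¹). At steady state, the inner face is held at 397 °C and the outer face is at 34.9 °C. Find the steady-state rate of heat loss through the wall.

Series thermal resistances, inner to outer:
  R_carbon steel = L/(kA) = 6.91×10^-4/(50.0·12.1) = 1.142×10^-6 K/W
  R_mineral wool = L/(kA) = 0.0803/(0.0441·12.1) = 0.1505 K/W
ΣR = 1.142×10^-6 + 0.1505 = 0.1505 K/W
Q = ΔT/ΣR = (397 °C − 34.9 °C)/0.1505 = 2410 W

Q = 2410 W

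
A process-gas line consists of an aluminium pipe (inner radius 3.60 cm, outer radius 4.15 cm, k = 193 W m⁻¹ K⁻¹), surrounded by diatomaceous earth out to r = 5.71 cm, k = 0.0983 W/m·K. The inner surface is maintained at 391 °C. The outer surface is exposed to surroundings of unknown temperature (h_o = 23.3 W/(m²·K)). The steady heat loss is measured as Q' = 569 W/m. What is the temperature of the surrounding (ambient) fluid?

T_out = 28.9 °C

Sum the resistances:
  R'_aluminium = ln(0.0415/0.0360)/(2πk) = 0.1422/(2π·193) = 1.172×10^-4 m·K/W
  R'_diatomaceous earth = ln(0.0571/0.0415)/(2πk) = 0.3191/(2π·0.0983) = 0.5167 m·K/W
  R'_conv,out = 1/(2πr h) = 1/(2π·0.0571·23.3) = 0.1196 m·K/W
ΣR = 0.6364 m·K/W
ΔT = Q'·ΣR = 569 × 0.6364 = 362.1 K
Heat flows outward, so T_out = T_in − ΔT = 391 − 362.1 = 28.9 °C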